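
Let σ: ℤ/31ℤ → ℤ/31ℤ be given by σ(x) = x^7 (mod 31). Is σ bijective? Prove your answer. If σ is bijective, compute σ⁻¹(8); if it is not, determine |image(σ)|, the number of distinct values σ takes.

16

Since 31 is prime, the nonzero elements of ℤ/31ℤ form a cyclic group of order 30.
As gcd(7, 30) = 1, raising to the 7th power is a bijection on this group: if s^7 ≡ t^7 then (st^{−1})^7 = 1, and the only element of order dividing gcd(7, 30) = 1 is 1, so s = t.
With σ(0) = 0 this makes σ injective on all of ℤ/31ℤ, hence bijective (finite equal-size domain and codomain). In particular σ is bijective.
Since σ is bijective, we find the preimage of 8. The inverse of x ↦ x^7 on (ℤ/31ℤ)^× is x ↦ x^13, because 7·13 = 91 = 3·30 + 1 ≡ 1 (mod 30) and x^{30} = 1 for x ≠ 0 (Fermat). So σ⁻¹(8) = 8^13 mod 31.
Repeated squaring mod 31: 8^1 ≡ 8, 8^2 ≡ 8² = 64 ≡ 2, 8^4 ≡ 2² = 4, 8^8 ≡ 4² = 16. Since 13 = 8 + 4 + 1, 8^13 ≡ 16·4·8: 16·4 = 64 ≡ 2, then 2·8 = 16. So 8^13 ≡ 16 (mod 31).
Hence σ⁻¹(8) = 16.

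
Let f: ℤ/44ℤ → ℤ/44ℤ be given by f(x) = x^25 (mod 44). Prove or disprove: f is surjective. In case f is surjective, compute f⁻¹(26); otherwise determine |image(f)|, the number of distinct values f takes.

9

f(1) = 1^25 = 1.
f(5): Repeated squaring mod 44: 5^1 ≡ 5, 5^2 ≡ 5² = 25, 5^4 ≡ 25² = 625 ≡ 9, 5^8 ≡ 9² = 81 ≡ 37, 5^16 ≡ 37² = 1369 ≡ 5. Since 25 = 16 + 8 + 1, 5^25 ≡ 5·37·5: 5·37 = 185 ≡ 9, then 9·5 = 45 ≡ 1. So 5^25 ≡ 1 (mod 44).
So f(1) = f(5) = 1 while 1 ≠ 5, so f is not injective.
A non-injective map from the 44-element set ℤ/44ℤ to itself takes at most 43 distinct values, so it cannot be surjective. Thus f is not surjective.
Since f is not surjective, we determine |image(f)|. Computing x^25 mod 44 for each x (by repeated squaring, reducing mod 44 at every step), the values f(0), f(1), …, f(43) are: 0, 1, 32, 23, 12, 1, 32, 43, 32, 1, 32, 11, 12, 21, 12, 23, 12, 21, 32, 43, 12, 21, 0, 23, 32, 1, 12, 23, 32, 21, 32, 23, 32, 33, 12, 43, 12, 1, 12, 43, 32, 21, 12, 43.
The distinct values are {0, 1, 11, 12, 21, 23, 32, 33, 43}; there are 9 of them.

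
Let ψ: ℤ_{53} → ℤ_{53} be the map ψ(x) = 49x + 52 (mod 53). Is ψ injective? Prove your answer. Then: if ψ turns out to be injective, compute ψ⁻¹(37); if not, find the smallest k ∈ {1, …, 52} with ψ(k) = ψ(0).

By definition, ψ is injective if ψ(u) = ψ(v) implies u = v.
Suppose ψ(u) = ψ(v) in ℤ_{53}. Then 49u + 52 ≡ 49v + 52 (mod 53), hence 49(u − v) ≡ 0 (mod 53).
Since gcd(49, 53) = 1, 49 is invertible modulo 53, hence u − v ≡ 0 (mod 53), i.e. u = v.
Hence ψ is injective.
We now compute 49⁻¹ mod 53 explicitly. Euclid's algorithm: 53 = 1·49 + 4, 49 = 12·4 + 1; back-substituting gives 1 = 13·49 − 12·53, so 49⁻¹ ≡ 13 (mod 53).
Since ψ is injective, we find ψ⁻¹(37): we need 49x ≡ 37 − 52 ≡ 38 (mod 53). Using 49⁻¹ = 13: x ≡ 13·38 = 494 = 9·53 + 17, so x = 17.
Check: ψ(17) = 49·17 + 52 = 885 = 16·53 + 37 ≡ 37 (mod 53).

17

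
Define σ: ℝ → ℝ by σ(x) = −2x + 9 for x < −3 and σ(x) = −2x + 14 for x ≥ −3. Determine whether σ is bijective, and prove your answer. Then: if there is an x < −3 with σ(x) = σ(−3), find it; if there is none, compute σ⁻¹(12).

-11/2

Both pieces are strictly decreasing (slopes −2 and −2), so each is injective on its own interval.
The left piece maps (−∞, −3) onto (15, ∞); the right piece maps [−3, ∞) onto (−∞, 20].
These images overlap. In particular σ(−3) = 20 (right piece), and solving −2x + 9 = 20 on the left piece gives x = −11/2 < −3.
So σ(−11/2) = σ(−3) with −11/2 ≠ −3, and σ is not injective, hence not bijective. This x = −11/2 is the requested value below −3.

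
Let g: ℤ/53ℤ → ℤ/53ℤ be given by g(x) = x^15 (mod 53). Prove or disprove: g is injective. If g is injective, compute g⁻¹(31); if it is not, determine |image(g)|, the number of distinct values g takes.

Since 53 is prime, the nonzero elements of ℤ/53ℤ form a cyclic group of order 52.
As gcd(15, 52) = 1, raising to the 15th power is a bijection on this group: if u^15 ≡ v^15 then (uv^{−1})^15 = 1, and the only element of order dividing gcd(15, 52) = 1 is 1, so u = v.
With g(0) = 0 this makes g injective on all of ℤ/53ℤ, hence bijective (finite equal-size domain and codomain). In particular g is injective.
Since g is injective, we find the preimage of 31. The inverse of x ↦ x^15 on (ℤ/53ℤ)^× is x ↦ x^7, because 15·7 = 105 = 2·52 + 1 ≡ 1 (mod 52) and x^{52} = 1 for x ≠ 0 (Fermat). So g⁻¹(31) = 31^7 mod 53.
Repeated squaring mod 53: 31^1 ≡ 31, 31^2 ≡ 31² = 961 ≡ 7, 31^4 ≡ 7² = 49. Since 7 = 4 + 2 + 1, 31^7 ≡ 49·7·31: 49·7 = 343 ≡ 25, then 25·31 = 775 ≡ 33. So 31^7 ≡ 33 (mod 53).
Hence g⁻¹(31) = 33.

33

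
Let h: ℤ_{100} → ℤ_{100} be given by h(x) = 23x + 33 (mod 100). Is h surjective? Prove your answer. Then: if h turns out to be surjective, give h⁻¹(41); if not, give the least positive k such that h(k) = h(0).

96

Since gcd(23, 100) = 1, 23 is invertible modulo 100. Euclid's algorithm: 100 = 4·23 + 8, 23 = 2·8 + 7, 8 = 1·7 + 1; back-substituting gives 1 = 87·23 − 20·100, so 23⁻¹ ≡ 87 (mod 100).
For any y ∈ ℤ_{100}, x = 87(y − 33) mod 100 satisfies h(x) = 23·87(y − 33) + 33 ≡ y (since 23·87 ≡ 1 mod 100). So every y has a preimage.
Therefore h is surjective.
Since h is surjective, we find h⁻¹(41): we need 23x ≡ 41 − 33 ≡ 8 (mod 100). Using 23⁻¹ = 87: x ≡ 87·8 = 696 = 6·100 + 96, so x = 96.
Check: h(96) = 23·96 + 33 = 2241 = 22·100 + 41 ≡ 41 (mod 100).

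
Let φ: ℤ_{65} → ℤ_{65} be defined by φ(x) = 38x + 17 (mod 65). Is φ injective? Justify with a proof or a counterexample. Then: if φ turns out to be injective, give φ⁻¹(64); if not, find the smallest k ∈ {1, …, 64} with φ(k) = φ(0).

44

Suppose φ(a) = φ(b) in ℤ_{65}. Then 38a + 17 ≡ 38b + 17 (mod 65), thus 38(a − b) ≡ 0 (mod 65).
Since gcd(38, 65) = 1, 38 is invertible modulo 65, hence a − b ≡ 0 (mod 65), i.e. a = b.
Hence φ is injective.
We now compute 38⁻¹ mod 65 explicitly. Euclid's algorithm: 65 = 1·38 + 27, 38 = 1·27 + 11, 27 = 2·11 + 5, 11 = 2·5 + 1; back-substituting gives 1 = 12·38 − 7·65, so 38⁻¹ ≡ 12 (mod 65).
Since φ is injective, we find φ⁻¹(64): we need 38x ≡ 64 − 17 ≡ 47 (mod 65). Using 38⁻¹ = 12: x ≡ 12·47 = 564 = 8·65 + 44, so x = 44.
Check: φ(44) = 38·44 + 17 = 1689 = 25·65 + 64 ≡ 64 (mod 65).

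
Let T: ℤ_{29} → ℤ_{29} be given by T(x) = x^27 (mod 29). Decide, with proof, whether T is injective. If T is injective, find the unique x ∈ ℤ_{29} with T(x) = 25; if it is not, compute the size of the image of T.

Since 29 is prime, the nonzero elements of ℤ_{29} form a cyclic group of order 28.
As gcd(27, 28) = 1, raising to the 27th power is a bijection on this group: if x_1^27 ≡ x_2^27 then (x_1x_2^{−1})^27 = 1, and the only element of order dividing gcd(27, 28) = 1 is 1, so x_1 = x_2.
With T(0) = 0 this makes T injective on all of ℤ_{29}, hence bijective (finite equal-size domain and codomain). In particular T is injective.
Since T is injective, we find the preimage of 25. The inverse of x ↦ x^27 on (ℤ_{29})^× is x ↦ x^27, because 27·27 = 729 = 26·28 + 1 ≡ 1 (mod 28) and x^{28} = 1 for x ≠ 0 (Fermat). So T⁻¹(25) = 25^27 mod 29.
Repeated squaring mod 29: 25^1 ≡ 25, 25^2 ≡ 25² = 625 ≡ 16, 25^4 ≡ 16² = 256 ≡ 24, 25^8 ≡ 24² = 576 ≡ 25, 25^16 ≡ 25² = 625 ≡ 16. Since 27 = 16 + 8 + 2 + 1, 25^27 ≡ 16·25·16·25: 16·25 = 400 ≡ 23, then 23·16 = 368 ≡ 20, then 20·25 = 500 ≡ 7. So 25^27 ≡ 7 (mod 29).
Hence T⁻¹(25) = 7.

7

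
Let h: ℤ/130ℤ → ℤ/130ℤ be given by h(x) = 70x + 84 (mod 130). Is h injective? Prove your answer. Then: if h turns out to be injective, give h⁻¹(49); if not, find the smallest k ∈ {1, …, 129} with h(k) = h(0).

Recall that h is injective if h(s) = h(t) implies s = t.
We have gcd(70, 130) = 10 > 1. Taking s = 0 and t = 13: h(0) = 84 and h(13) = 70·13 + 84 = 994 ≡ 84 (mod 130).
So h(0) = h(13) while 0 ≠ 13, so h is not injective.
Since h is not injective, we find the least positive k with h(k) = h(0): this means 70k ≡ 0 (mod 130), i.e. 130 ∣ 70k. Since gcd(70, 130) = 10, dividing through by 10 this holds exactly when 13 ∣ 7k, and as gcd(7, 13) = 1, exactly when 13 ∣ k.
The smallest positive such k is 13.

13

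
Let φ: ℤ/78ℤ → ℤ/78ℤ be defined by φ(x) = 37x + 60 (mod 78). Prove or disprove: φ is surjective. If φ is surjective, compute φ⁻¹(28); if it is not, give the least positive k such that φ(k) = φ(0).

16

By definition, surjectivity means every element of the codomain has a preimage under φ.
Since gcd(37, 78) = 1, 37 is invertible modulo 78. Euclid's algorithm: 78 = 2·37 + 4, 37 = 9·4 + 1; back-substituting gives 1 = 19·37 − 9·78, so 37⁻¹ ≡ 19 (mod 78).
For any y ∈ ℤ/78ℤ, x = 19(y − 60) mod 78 satisfies φ(x) = 37·19(y − 60) + 60 ≡ y (since 37·19 ≡ 1 mod 78). So every y has a preimage.
Hence φ is surjective.
Since φ is surjective, we compute φ⁻¹(28): solve 37x + 60 ≡ 28 (mod 78), i.e. 37x ≡ 46 (mod 78).
Multiplying by 37⁻¹ = 19 gives x ≡ 19·46 = 874 = 11·78 + 16 ≡ 16 (mod 78).
Check: φ(16) = 37·16 + 60 = 652 = 8·78 + 28 ≡ 28 (mod 78).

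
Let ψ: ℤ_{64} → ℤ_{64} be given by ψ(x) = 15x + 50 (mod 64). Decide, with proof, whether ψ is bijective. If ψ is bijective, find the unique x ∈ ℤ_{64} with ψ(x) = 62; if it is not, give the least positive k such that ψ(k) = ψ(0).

52

Suppose ψ(s) = ψ(t) in ℤ_{64}. Then 15s + 50 ≡ 15t + 50 (mod 64), therefore 15(s − t) ≡ 0 (mod 64).
Since gcd(15, 64) = 1, 15 is invertible modulo 64, therefore s − t ≡ 0 (mod 64), i.e. s = t.
We now compute 15⁻¹ mod 64 explicitly. Euclid's algorithm: 64 = 4·15 + 4, 15 = 3·4 + 3, 4 = 1·3 + 1; back-substituting gives 1 = 47·15 − 11·64, so 15⁻¹ ≡ 47 (mod 64).
For any y ∈ ℤ_{64}, x = 47(y − 50) mod 64 satisfies ψ(x) = 15·47(y − 50) + 50 ≡ y (since 15·47 ≡ 1 mod 64). So every y has a preimage.
So ψ is bijective.
Since ψ is bijective, we find ψ⁻¹(62): we need 15x ≡ 62 − 50 ≡ 12 (mod 64). Using 15⁻¹ = 47: x ≡ 47·12 = 564 = 8·64 + 52, so x = 52.
Check: ψ(52) = 15·52 + 50 = 830 = 12·64 + 62 ≡ 62 (mod 64).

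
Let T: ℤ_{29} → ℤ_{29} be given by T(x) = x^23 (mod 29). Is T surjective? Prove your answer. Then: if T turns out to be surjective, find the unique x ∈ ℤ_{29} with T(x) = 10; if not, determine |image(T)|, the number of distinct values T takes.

Since 29 is prime, the nonzero elements of ℤ_{29} form a cyclic group of order 28.
As gcd(23, 28) = 1, raising to the 23rd power is a bijection on this group: if s^23 ≡ t^23 then (st^{−1})^23 = 1, and the only element of order dividing gcd(23, 28) = 1 is 1, so s = t.
With T(0) = 0 this makes T injective on all of ℤ_{29}, hence bijective (finite equal-size domain and codomain). In particular T is surjective.
Since T is surjective, we find the preimage of 10. The inverse of x ↦ x^23 on (ℤ_{29})^× is x ↦ x^11, because 23·11 = 253 = 9·28 + 1 ≡ 1 (mod 28) and x^{28} = 1 for x ≠ 0 (Fermat). So T⁻¹(10) = 10^11 mod 29.
Repeated squaring mod 29: 10^1 ≡ 10, 10^2 ≡ 10² = 100 ≡ 13, 10^4 ≡ 13² = 169 ≡ 24, 10^8 ≡ 24² = 576 ≡ 25. Since 11 = 8 + 2 + 1, 10^11 ≡ 25·13·10: 25·13 = 325 ≡ 6, then 6·10 = 60 ≡ 2. So 10^11 ≡ 2 (mod 29).
Hence T⁻¹(10) = 2.

2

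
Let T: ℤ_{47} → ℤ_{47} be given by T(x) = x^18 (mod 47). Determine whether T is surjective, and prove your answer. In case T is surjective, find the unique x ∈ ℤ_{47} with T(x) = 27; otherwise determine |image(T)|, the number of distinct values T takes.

24

T(23): Repeated squaring mod 47: 23^1 ≡ 23, 23^2 ≡ 23² = 529 ≡ 12, 23^4 ≡ 12² = 144 ≡ 3, 23^8 ≡ 3² = 9, 23^16 ≡ 9² = 81 ≡ 34. Since 18 = 16 + 2, 23^18 ≡ 34·12: 34·12 = 408 ≡ 32. So 23^18 ≡ 32 (mod 47).
T(24): Repeated squaring mod 47: 24^1 ≡ 24, 24^2 ≡ 24² = 576 ≡ 12, 24^4 ≡ 12² = 144 ≡ 3, 24^8 ≡ 3² = 9, 24^16 ≡ 9² = 81 ≡ 34. Since 18 = 16 + 2, 24^18 ≡ 34·12: 34·12 = 408 ≡ 32. So 24^18 ≡ 32 (mod 47).
So T(23) = T(24) = 32 while 23 ≠ 24, therefore T is not injective.
A non-injective map from the 47-element set ℤ_{47} to itself takes at most 46 distinct values, so it cannot be surjective. So T is not surjective.
Since T is not surjective, we determine |image(T)|. Computing x^18 mod 47 for each x (by repeated squaring, reducing mod 47 at every step), the values T(0), T(1), …, T(46) are: 0, 1, 25, 6, 14, 2, 9, 42, 21, 36, 3, 34, 37, 27, 16, 12, 8, 18, 7, 24, 28, 17, 4, 32, 32, 4, 17, 28, 24, 7, 18, 8, 12, 16, 27, 37, 34, 3, 36, 21, 42, 9, 2, 14, 6, 25, 1.
The distinct values are {0, 1, 2, 3, 4, 6, 7, 8, 9, 12, 14, 16, 17, 18, 21, 24, 25, 27, 28, 32, 34, 36, 37, 42}; there are 24 of them.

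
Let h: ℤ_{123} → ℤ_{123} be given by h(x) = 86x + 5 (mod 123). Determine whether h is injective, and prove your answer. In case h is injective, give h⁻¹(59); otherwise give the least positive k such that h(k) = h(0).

Recall that h is injective when h(s) = h(t) forces s = t.
If h(s) = h(t), then 86s ≡ 86t (mod 123). Because gcd(86, 123) = 1, we may cancel 86 to get s ≡ t (mod 123).
Thus h is injective.
We now compute 86⁻¹ mod 123 explicitly. Euclid's algorithm: 123 = 1·86 + 37, 86 = 2·37 + 12, 37 = 3·12 + 1; back-substituting gives 1 = 113·86 − 79·123, so 86⁻¹ ≡ 113 (mod 123).
Since h is injective, we compute h⁻¹(59): solve 86x + 5 ≡ 59 (mod 123), i.e. 86x ≡ 54 (mod 123).
Multiplying by 86⁻¹ = 113 gives x ≡ 113·54 = 6102 = 49·123 + 75 ≡ 75 (mod 123).
Check: h(75) = 86·75 + 5 = 6455 = 52·123 + 59 ≡ 59 (mod 123).

75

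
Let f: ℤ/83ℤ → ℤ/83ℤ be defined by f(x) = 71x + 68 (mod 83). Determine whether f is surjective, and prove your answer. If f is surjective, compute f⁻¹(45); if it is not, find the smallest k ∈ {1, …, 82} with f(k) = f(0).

78

Since gcd(71, 83) = 1, 71 is invertible modulo 83. Euclid's algorithm: 83 = 1·71 + 12, 71 = 5·12 + 11, 12 = 1·11 + 1; back-substituting gives 1 = 76·71 − 65·83, so 71⁻¹ ≡ 76 (mod 83).
For any y ∈ ℤ/83ℤ, x = 76(y − 68) mod 83 satisfies f(x) = 71·76(y − 68) + 68 ≡ y (since 71·76 ≡ 1 mod 83). So every y has a preimage.
So f is surjective.
Since f is surjective, we find f⁻¹(45): we need 71x ≡ 45 − 68 ≡ 60 (mod 83). Using 71⁻¹ = 76: x ≡ 76·60 = 4560 = 54·83 + 78, so x = 78.
Check: f(78) = 71·78 + 68 = 5606 = 67·83 + 45 ≡ 45 (mod 83).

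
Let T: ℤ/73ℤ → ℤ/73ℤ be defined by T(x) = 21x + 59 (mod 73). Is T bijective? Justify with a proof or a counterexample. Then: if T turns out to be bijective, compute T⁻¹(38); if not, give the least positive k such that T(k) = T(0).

72

Recall that T is injective when T(a) = T(b) forces a = b.
If T(a) = T(b), then 21a ≡ 21b (mod 73). Because gcd(21, 73) = 1, we may cancel 21 to get a ≡ b (mod 73).
We now compute 21⁻¹ mod 73 explicitly. Euclid's algorithm: 73 = 3·21 + 10, 21 = 2·10 + 1; back-substituting gives 1 = 7·21 − 2·73, so 21⁻¹ ≡ 7 (mod 73).
Then y ↦ 7(y − 59) is a two-sided inverse to T, so every y ∈ ℤ/73ℤ has a preimage.
Therefore T is bijective.
Since T is bijective, we compute T⁻¹(38): solve 21x + 59 ≡ 38 (mod 73), i.e. 21x ≡ 52 (mod 73).
Multiplying by 21⁻¹ = 7 gives x ≡ 7·52 = 364 = 4·73 + 72 ≡ 72 (mod 73).
Check: T(72) = 21·72 + 59 = 1571 = 21·73 + 38 ≡ 38 (mod 73).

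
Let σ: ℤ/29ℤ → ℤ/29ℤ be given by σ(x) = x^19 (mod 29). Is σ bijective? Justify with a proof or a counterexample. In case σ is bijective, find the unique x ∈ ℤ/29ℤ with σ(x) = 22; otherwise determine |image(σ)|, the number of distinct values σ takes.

5

Since 29 is prime, the nonzero elements of ℤ/29ℤ form a cyclic group of order 28.
As gcd(19, 28) = 1, raising to the 19th power is a bijection on this group: if u^19 ≡ v^19 then (uv^{−1})^19 = 1, and the only element of order dividing gcd(19, 28) = 1 is 1, so u = v.
With σ(0) = 0 this makes σ injective on all of ℤ/29ℤ, hence bijective (finite equal-size domain and codomain). In particular σ is bijective.
Since σ is bijective, we find the preimage of 22. The inverse of x ↦ x^19 on (ℤ/29ℤ)^× is x ↦ x^3, because 19·3 = 57 = 2·28 + 1 ≡ 1 (mod 28) and x^{28} = 1 for x ≠ 0 (Fermat). So σ⁻¹(22) = 22^3 mod 29.
Repeated squaring mod 29: 22^1 ≡ 22, 22^2 ≡ 22² = 484 ≡ 20. Since 3 = 2 + 1, 22^3 ≡ 20·22: 20·22 = 440 ≡ 5. So 22^3 ≡ 5 (mod 29).
Hence σ⁻¹(22) = 5.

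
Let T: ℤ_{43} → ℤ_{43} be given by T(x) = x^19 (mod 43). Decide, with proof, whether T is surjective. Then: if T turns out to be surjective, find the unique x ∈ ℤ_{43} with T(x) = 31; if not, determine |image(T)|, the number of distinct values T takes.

Since 43 is prime, the nonzero elements of ℤ_{43} form a cyclic group of order 42.
As gcd(19, 42) = 1, raising to the 19th power is a bijection on this group: if a^19 ≡ b^19 then (ab^{−1})^19 = 1, and the only element of order dividing gcd(19, 42) = 1 is 1, so a = b.
With T(0) = 0 this makes T injective on all of ℤ_{43}, hence bijective (finite equal-size domain and codomain). In particular T is surjective.
Since T is surjective, we find the preimage of 31. The inverse of x ↦ x^19 on (ℤ_{43})^× is x ↦ x^31, because 19·31 = 589 = 14·42 + 1 ≡ 1 (mod 42) and x^{42} = 1 for x ≠ 0 (Fermat). So T⁻¹(31) = 31^31 mod 43.
Repeated squaring mod 43: 31^1 ≡ 31, 31^2 ≡ 31² = 961 ≡ 15, 31^4 ≡ 15² = 225 ≡ 10, 31^8 ≡ 10² = 100 ≡ 14, 31^16 ≡ 14² = 196 ≡ 24. Since 31 = 16 + 8 + 4 + 2 + 1, 31^31 ≡ 24·14·10·15·31: 24·14 = 336 ≡ 35, then 35·10 = 350 ≡ 6, then 6·15 = 90 ≡ 4, then 4·31 = 124 ≡ 38. So 31^31 ≡ 38 (mod 43).
Hence T⁻¹(31) = 38.

38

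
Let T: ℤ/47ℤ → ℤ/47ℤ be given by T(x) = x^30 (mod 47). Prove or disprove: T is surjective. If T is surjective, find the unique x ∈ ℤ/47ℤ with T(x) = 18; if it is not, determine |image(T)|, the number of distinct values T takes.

24

T(23): Repeated squaring mod 47: 23^1 ≡ 23, 23^2 ≡ 23² = 529 ≡ 12, 23^4 ≡ 12² = 144 ≡ 3, 23^8 ≡ 3² = 9, 23^16 ≡ 9² = 81 ≡ 34. Since 30 = 16 + 8 + 4 + 2, 23^30 ≡ 34·9·3·12: 34·9 = 306 ≡ 24, then 24·3 = 72 ≡ 25, then 25·12 = 300 ≡ 18. So 23^30 ≡ 18 (mod 47).
T(24): Repeated squaring mod 47: 24^1 ≡ 24, 24^2 ≡ 24² = 576 ≡ 12, 24^4 ≡ 12² = 144 ≡ 3, 24^8 ≡ 3² = 9, 24^16 ≡ 9² = 81 ≡ 34. Since 30 = 16 + 8 + 4 + 2, 24^30 ≡ 34·9·3·12: 34·9 = 306 ≡ 24, then 24·3 = 72 ≡ 25, then 25·12 = 300 ≡ 18. So 24^30 ≡ 18 (mod 47).
So T(23) = T(24) = 18 while 23 ≠ 24, therefore T is not injective.
A non-injective map from the 47-element set ℤ/47ℤ to itself takes at most 46 distinct values, so it cannot be surjective. Therefore T is not surjective.
Since T is not surjective, we determine |image(T)|. Computing x^30 mod 47 for each x (by repeated squaring, reducing mod 47 at every step), the values T(0), T(1), …, T(46) are: 0, 1, 34, 25, 28, 36, 4, 9, 12, 14, 2, 16, 42, 8, 24, 7, 32, 3, 6, 17, 21, 37, 27, 18, 18, 27, 37, 21, 17, 6, 3, 32, 7, 24, 8, 42, 16, 2, 14, 12, 9, 4, 36, 28, 25, 34, 1.
The distinct values are {0, 1, 2, 3, 4, 6, 7, 8, 9, 12, 14, 16, 17, 18, 21, 24, 25, 27, 28, 32, 34, 36, 37, 42}; there are 24 of them.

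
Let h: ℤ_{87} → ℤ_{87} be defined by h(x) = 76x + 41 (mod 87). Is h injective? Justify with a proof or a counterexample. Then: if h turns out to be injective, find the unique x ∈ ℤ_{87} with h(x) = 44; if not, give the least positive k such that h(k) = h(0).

63

If h(a) = h(b), then 76a ≡ 76b (mod 87). Because gcd(76, 87) = 1, we may cancel 76 to get a ≡ b (mod 87).
Thus h is injective.
We now compute 76⁻¹ mod 87 explicitly. Euclid's algorithm: 87 = 1·76 + 11, 76 = 6·11 + 10, 11 = 1·10 + 1; back-substituting gives 1 = 79·76 − 69·87, so 76⁻¹ ≡ 79 (mod 87).
Since h is injective, we compute h⁻¹(44): solve 76x + 41 ≡ 44 (mod 87), i.e. 76x ≡ 3 (mod 87).
Multiplying by 76⁻¹ = 79 gives x ≡ 79·3 = 237 = 2·87 + 63 ≡ 63 (mod 87).
Check: h(63) = 76·63 + 41 = 4829 = 55·87 + 44 ≡ 44 (mod 87).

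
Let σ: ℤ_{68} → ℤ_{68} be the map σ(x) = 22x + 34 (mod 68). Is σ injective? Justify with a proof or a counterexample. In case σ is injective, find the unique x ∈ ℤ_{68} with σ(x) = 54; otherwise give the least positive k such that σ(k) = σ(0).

34

We have gcd(22, 68) = 2 > 1. Taking a = 0 and b = 34: σ(0) = 34 and σ(34) = 22·34 + 34 = 782 ≡ 34 (mod 68).
So σ(0) = σ(34) while 0 ≠ 34, hence σ is not injective.
Since σ is not injective, we find the least positive k with σ(k) = σ(0): this means 22k ≡ 0 (mod 68), i.e. 68 ∣ 22k. Since gcd(22, 68) = 2, dividing through by 2 this holds exactly when 34 ∣ 11k, and as gcd(11, 34) = 1, exactly when 34 ∣ k.
The smallest positive such k is 34.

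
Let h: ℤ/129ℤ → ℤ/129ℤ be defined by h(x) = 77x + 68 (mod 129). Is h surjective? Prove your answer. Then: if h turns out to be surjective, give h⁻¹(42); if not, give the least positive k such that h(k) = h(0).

65

Recall: surjectivity means every element of the codomain has a preimage under h.
Since gcd(77, 129) = 1, 77 is invertible modulo 129. Euclid's algorithm: 129 = 1·77 + 52, 77 = 1·52 + 25, 52 = 2·25 + 2, 25 = 12·2 + 1; back-substituting gives 1 = 62·77 − 37·129, so 77⁻¹ ≡ 62 (mod 129).
Then y ↦ 62(y − 68) is a two-sided inverse to h, so every y ∈ ℤ/129ℤ has a preimage.
So h is surjective.
Since h is surjective, we compute h⁻¹(42): solve 77x + 68 ≡ 42 (mod 129), i.e. 77x ≡ 103 (mod 129).
Multiplying by 77⁻¹ = 62 gives x ≡ 62·103 = 6386 = 49·129 + 65 ≡ 65 (mod 129).
Check: h(65) = 77·65 + 68 = 5073 = 39·129 + 42 ≡ 42 (mod 129).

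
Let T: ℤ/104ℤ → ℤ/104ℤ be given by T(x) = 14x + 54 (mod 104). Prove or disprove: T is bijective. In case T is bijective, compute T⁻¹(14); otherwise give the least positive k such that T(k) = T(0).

We have gcd(14, 104) = 2 > 1. Taking u = 0 and v = 52: T(0) = 54 and T(52) = 14·52 + 54 = 782 ≡ 54 (mod 104).
So T(0) = T(52) while 0 ≠ 52, thus T is not injective, hence not bijective.
Since T is not bijective, we find the least positive k with T(k) = T(0): this means 14k ≡ 0 (mod 104), i.e. 104 ∣ 14k. Since gcd(14, 104) = 2, dividing through by 2 this holds exactly when 52 ∣ 7k, and as gcd(7, 52) = 1, exactly when 52 ∣ k.
The smallest positive such k is 52.

52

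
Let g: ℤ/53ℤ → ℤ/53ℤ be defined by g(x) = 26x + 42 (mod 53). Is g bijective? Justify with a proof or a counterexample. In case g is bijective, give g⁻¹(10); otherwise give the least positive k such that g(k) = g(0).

11

Suppose g(x_1) = g(x_2) in ℤ/53ℤ. Then 26x_1 + 42 ≡ 26x_2 + 42 (mod 53), therefore 26(x_1 − x_2) ≡ 0 (mod 53).
Since gcd(26, 53) = 1, 26 is invertible modulo 53, so x_1 − x_2 ≡ 0 (mod 53), i.e. x_1 = x_2.
We now compute 26⁻¹ mod 53 explicitly. Euclid's algorithm: 53 = 2·26 + 1; back-substituting gives 1 = 51·26 − 25·53, so 26⁻¹ ≡ 51 (mod 53).
For any y ∈ ℤ/53ℤ, x = 51(y − 42) mod 53 satisfies g(x) = 26·51(y − 42) + 42 ≡ y (since 26·51 ≡ 1 mod 53). So every y has a preimage.
Therefore g is bijective.
Since g is bijective, we find g⁻¹(10): we need 26x ≡ 10 − 42 ≡ 21 (mod 53). Using 26⁻¹ = 51: x ≡ 51·21 = 1071 = 20·53 + 11, so x = 11.
Check: g(11) = 26·11 + 42 = 328 = 6·53 + 10 ≡ 10 (mod 53).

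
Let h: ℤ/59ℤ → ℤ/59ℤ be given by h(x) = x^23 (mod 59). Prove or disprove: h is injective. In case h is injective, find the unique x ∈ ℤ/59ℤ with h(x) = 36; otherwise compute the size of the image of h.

25

Since 59 is prime, the nonzero elements of ℤ/59ℤ form a cyclic group of order 58.
As gcd(23, 58) = 1, raising to the 23rd power is a bijection on this group: if a^23 ≡ b^23 then (ab^{−1})^23 = 1, and the only element of order dividing gcd(23, 58) = 1 is 1, so a = b.
With h(0) = 0 this makes h injective on all of ℤ/59ℤ, hence bijective (finite equal-size domain and codomain). In particular h is injective.
Since h is injective, we find the preimage of 36. The inverse of x ↦ x^23 on (ℤ/59ℤ)^× is x ↦ x^53, because 23·53 = 1219 = 21·58 + 1 ≡ 1 (mod 58) and x^{58} = 1 for x ≠ 0 (Fermat). So h⁻¹(36) = 36^53 mod 59.
Repeated squaring mod 59: 36^1 ≡ 36, 36^2 ≡ 36² = 1296 ≡ 57, 36^4 ≡ 57² = 3249 ≡ 4, 36^8 ≡ 4² = 16, 36^16 ≡ 16² = 256 ≡ 20, 36^32 ≡ 20² = 400 ≡ 46. Since 53 = 32 + 16 + 4 + 1, 36^53 ≡ 46·20·4·36: 46·20 = 920 ≡ 35, then 35·4 = 140 ≡ 22, then 22·36 = 792 ≡ 25. So 36^53 ≡ 25 (mod 59).
Hence h⁻¹(36) = 25.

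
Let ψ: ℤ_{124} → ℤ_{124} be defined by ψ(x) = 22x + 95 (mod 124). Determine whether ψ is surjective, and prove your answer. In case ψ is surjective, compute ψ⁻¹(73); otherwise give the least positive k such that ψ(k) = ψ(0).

Since gcd(22, 124) = 2, we have 22x ≡ 0 (mod 2) for all x, so ψ(x) ≡ 1 (mod 2).
But 0 ≢ 1 (mod 2), so 0 ∈ ℤ_{124} has no preimage. Thus ψ is not surjective.
Since ψ is not surjective, we find the least positive k with ψ(k) = ψ(0): this means 22k ≡ 0 (mod 124), i.e. 124 ∣ 22k. Since gcd(22, 124) = 2, dividing through by 2 this holds exactly when 62 ∣ 11k, and as gcd(11, 62) = 1, exactly when 62 ∣ k.
The smallest positive such k is 62.

62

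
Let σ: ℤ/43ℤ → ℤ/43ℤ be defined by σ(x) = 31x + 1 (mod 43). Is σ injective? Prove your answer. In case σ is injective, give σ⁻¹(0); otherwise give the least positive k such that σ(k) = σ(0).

If σ(x_1) = σ(x_2), then 31x_1 ≡ 31x_2 (mod 43). Because gcd(31, 43) = 1, we may cancel 31 to get x_1 ≡ x_2 (mod 43).
Hence σ is injective.
We now compute 31⁻¹ mod 43 explicitly. Euclid's algorithm: 43 = 1·31 + 12, 31 = 2·12 + 7, 12 = 1·7 + 5, 7 = 1·5 + 2, 5 = 2·2 + 1; back-substituting gives 1 = 25·31 − 18·43, so 31⁻¹ ≡ 25 (mod 43).
Since σ is injective, we find σ⁻¹(0): we need 31x ≡ 0 − 1 ≡ 42 (mod 43). Using 31⁻¹ = 25: x ≡ 25·42 = 1050 = 24·43 + 18, so x = 18.
Check: σ(18) = 31·18 + 1 = 559 = 13·43 + 0 ≡ 0 (mod 43).

18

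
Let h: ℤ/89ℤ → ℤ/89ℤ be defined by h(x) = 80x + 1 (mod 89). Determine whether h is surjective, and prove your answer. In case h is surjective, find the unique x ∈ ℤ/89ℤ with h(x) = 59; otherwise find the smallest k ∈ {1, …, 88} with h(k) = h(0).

Recall: surjectivity means every element of the codomain has a preimage under h.
Since gcd(80, 89) = 1, 80 is invertible modulo 89. Euclid's algorithm: 89 = 1·80 + 9, 80 = 8·9 + 8, 9 = 1·8 + 1; back-substituting gives 1 = 79·80 − 71·89, so 80⁻¹ ≡ 79 (mod 89).
For any y ∈ ℤ/89ℤ, x = 79(y − 1) mod 89 satisfies h(x) = 80·79(y − 1) + 1 ≡ y (since 80·79 ≡ 1 mod 89). So every y has a preimage.
Therefore h is surjective.
Since h is surjective, we find h⁻¹(59): we need 80x ≡ 59 − 1 ≡ 58 (mod 89). Using 80⁻¹ = 79: x ≡ 79·58 = 4582 = 51·89 + 43, so x = 43.
Check: h(43) = 80·43 + 1 = 3441 = 38·89 + 59 ≡ 59 (mod 89).

43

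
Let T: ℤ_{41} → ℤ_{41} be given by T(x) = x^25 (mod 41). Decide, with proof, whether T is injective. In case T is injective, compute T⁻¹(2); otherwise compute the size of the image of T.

T(3): Repeated squaring mod 41: 3^1 ≡ 3, 3^2 ≡ 3² = 9, 3^4 ≡ 9² = 81 ≡ 40, 3^8 ≡ 40² = 1600 ≡ 1, 3^16 ≡ 1² = 1. Since 25 = 16 + 8 + 1, 3^25 ≡ 1·1·3: 1·1 = 1, then 1·3 = 3. So 3^25 ≡ 3 (mod 41).
T(7): Repeated squaring mod 41: 7^1 ≡ 7, 7^2 ≡ 7² = 49 ≡ 8, 7^4 ≡ 8² = 64 ≡ 23, 7^8 ≡ 23² = 529 ≡ 37, 7^16 ≡ 37² = 1369 ≡ 16. Since 25 = 16 + 8 + 1, 7^25 ≡ 16·37·7: 16·37 = 592 ≡ 18, then 18·7 = 126 ≡ 3. So 7^25 ≡ 3 (mod 41).
So T(3) = T(7) = 3 while 3 ≠ 7, hence T is not injective.
Since T is not injective, we determine |image(T)|. Computing x^25 mod 41 for each x (by repeated squaring, reducing mod 41 at every step), the values T(0), T(1), …, T(40) are: 0, 1, 32, 3, 40, 9, 14, 3, 9, 9, 1, 38, 38, 3, 14, 27, 1, 14, 1, 14, 32, 9, 27, 40, 27, 40, 14, 27, 38, 3, 3, 40, 32, 32, 38, 27, 32, 1, 38, 9, 40.
The distinct values are {0, 1, 3, 9, 14, 27, 32, 38, 40}; there are 9 of them.

9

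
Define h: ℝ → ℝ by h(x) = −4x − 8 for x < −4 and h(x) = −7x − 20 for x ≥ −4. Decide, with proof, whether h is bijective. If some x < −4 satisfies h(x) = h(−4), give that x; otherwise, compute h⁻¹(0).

Both pieces are strictly decreasing (slopes −4 and −7), so each is injective on its own interval.
The left piece maps (−∞, −4) onto (8, ∞); the right piece maps [−4, ∞) onto (−∞, 8].
Since 8 = 8, the images partition ℝ: h is injective and surjective, hence bijective.
Because the two images are disjoint, no x < −4 has h(x) = h(−4), so we compute h⁻¹(0): 0 lies in (−∞, 8], so solve −7x − 20 = 0: x = (0 + 20)/(−7) = −20/7.

-20/7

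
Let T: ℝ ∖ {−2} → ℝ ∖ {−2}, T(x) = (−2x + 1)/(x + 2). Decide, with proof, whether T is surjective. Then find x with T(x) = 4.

-7/6

For any y ≠ −2, solving y(x + 2) = −2x + 1 for x gives a well-defined x ≠ −2. So T is surjective.
Solving T(x) = 4: cross-multiplying gives −2x + 1 = 4(x + 2), which rearranges to −6x = 7, so x = −7/6.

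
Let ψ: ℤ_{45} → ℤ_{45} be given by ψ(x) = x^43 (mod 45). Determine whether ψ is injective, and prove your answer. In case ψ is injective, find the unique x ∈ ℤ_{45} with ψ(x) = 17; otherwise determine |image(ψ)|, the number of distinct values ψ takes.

35

ψ(0) = 0^43 = 0.
ψ(15): Repeated squaring mod 45: 15^1 ≡ 15, 15^2 ≡ 15² = 225 ≡ 0, 15^4 ≡ 0² = 0, 15^8 ≡ 0² = 0, 15^16 ≡ 0² = 0, 15^32 ≡ 0² = 0. Since 43 = 32 + 8 + 2 + 1, 15^43 ≡ 0·0·0·15: 0·0 = 0, then 0·0 = 0, then 0·15 = 0. So 15^43 ≡ 0 (mod 45).
So ψ(0) = ψ(15) = 0 while 0 ≠ 15, hence ψ is not injective.
Since ψ is not injective, we determine |image(ψ)|. Computing x^43 mod 45 for each x (by repeated squaring, reducing mod 45 at every step), the values ψ(0), ψ(1), …, ψ(44) are: 0, 1, 38, 27, 4, 5, 36, 43, 17, 9, 10, 11, 18, 22, 14, 0, 16, 8, 27, 19, 20, 36, 13, 32, 9, 25, 26, 18, 37, 29, 0, 31, 23, 27, 34, 35, 36, 28, 2, 9, 40, 41, 18, 7, 44.
The distinct values are {0, 1, 2, 4, 5, 7, 8, 9, 10, 11, 13, 14, 16, 17, 18, 19, 20, 22, 23, 25, 26, 27, 28, 29, 31, 32, 34, 35, 36, 37, 38, 40, 41, 43, 44}; there are 35 of them.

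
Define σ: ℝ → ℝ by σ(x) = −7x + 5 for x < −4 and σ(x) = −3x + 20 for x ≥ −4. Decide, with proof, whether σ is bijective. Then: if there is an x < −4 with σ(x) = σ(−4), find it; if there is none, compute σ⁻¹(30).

-10/3

Both pieces are strictly decreasing (slopes −7 and −3), so each is injective on its own interval.
The left piece maps (−∞, −4) onto (33, ∞); the right piece maps [−4, ∞) onto (−∞, 32].
The images leave a gap (33 has no preimage), so σ is not surjective, hence not bijective.
Because the two images are disjoint, no x < −4 has σ(x) = σ(−4), so we compute σ⁻¹(30): 30 lies in (−∞, 32], so solve −3x + 20 = 30: x = (30 − 20)/(−3) = −10/3.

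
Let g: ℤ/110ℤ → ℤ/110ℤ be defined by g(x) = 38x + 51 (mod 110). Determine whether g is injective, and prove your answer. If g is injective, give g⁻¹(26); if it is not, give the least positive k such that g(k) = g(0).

55

By definition, g is injective when g(x_1) = g(x_2) forces x_1 = x_2.
We have gcd(38, 110) = 2 > 1. Taking x_1 = 0 and x_2 = 55: g(0) = 51 and g(55) = 38·55 + 51 = 2141 ≡ 51 (mod 110).
So g(0) = g(55) while 0 ≠ 55, hence g is not injective.
Since g is not injective, we find the least positive k with g(k) = g(0): this means 38k ≡ 0 (mod 110), i.e. 110 ∣ 38k. Since gcd(38, 110) = 2, dividing through by 2 this holds exactly when 55 ∣ 19k, and as gcd(19, 55) = 1, exactly when 55 ∣ k.
The smallest positive such k is 55.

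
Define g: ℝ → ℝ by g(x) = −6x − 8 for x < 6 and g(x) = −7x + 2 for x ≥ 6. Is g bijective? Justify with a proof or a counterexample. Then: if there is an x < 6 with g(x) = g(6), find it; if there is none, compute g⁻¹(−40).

16/3

Both pieces are strictly decreasing (slopes −6 and −7), so each is injective on its own interval.
The left piece maps (−∞, 6) onto (−44, ∞); the right piece maps [6, ∞) onto (−∞, −40].
These images overlap. In particular g(6) = −40 (right piece), and solving −6x − 8 = −40 on the left piece gives x = 16/3 < 6.
So g(16/3) = g(6) with 16/3 ≠ 6, and g is not injective, hence not bijective. This x = 16/3 is the requested value below 6.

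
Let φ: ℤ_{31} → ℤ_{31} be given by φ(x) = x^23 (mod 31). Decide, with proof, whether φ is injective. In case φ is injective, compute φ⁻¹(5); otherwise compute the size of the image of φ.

25

Since 31 is prime, the nonzero elements of ℤ_{31} form a cyclic group of order 30.
As gcd(23, 30) = 1, raising to the 23rd power is a bijection on this group: if a^23 ≡ b^23 then (ab^{−1})^23 = 1, and the only element of order dividing gcd(23, 30) = 1 is 1, so a = b.
With φ(0) = 0 this makes φ injective on all of ℤ_{31}, hence bijective (finite equal-size domain and codomain). In particular φ is injective.
Since φ is injective, we find the preimage of 5. The inverse of x ↦ x^23 on (ℤ_{31})^× is x ↦ x^17, because 23·17 = 391 = 13·30 + 1 ≡ 1 (mod 30) and x^{30} = 1 for x ≠ 0 (Fermat). So φ⁻¹(5) = 5^17 mod 31.
Repeated squaring mod 31: 5^1 ≡ 5, 5^2 ≡ 5² = 25, 5^4 ≡ 25² = 625 ≡ 5, 5^8 ≡ 5² = 25, 5^16 ≡ 25² = 625 ≡ 5. Since 17 = 16 + 1, 5^17 ≡ 5·5: 5·5 = 25. So 5^17 ≡ 25 (mod 31).
Hence φ⁻¹(5) = 25.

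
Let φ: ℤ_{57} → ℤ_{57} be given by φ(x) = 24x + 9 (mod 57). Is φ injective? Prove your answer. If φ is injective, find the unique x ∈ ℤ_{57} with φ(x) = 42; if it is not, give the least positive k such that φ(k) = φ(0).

19

Recall that injectivity means: for all s, t in the domain, φ(s) = φ(t) implies s = t.
We have gcd(24, 57) = 3 > 1. Taking s = 0 and t = 19: φ(0) = 9 and φ(19) = 24·19 + 9 = 465 ≡ 9 (mod 57).
So φ(0) = φ(19) while 0 ≠ 19, hence φ is not injective.
Since φ is not injective, we find the least positive k with φ(k) = φ(0): this means 24k ≡ 0 (mod 57), i.e. 57 ∣ 24k. Since gcd(24, 57) = 3, dividing through by 3 this holds exactly when 19 ∣ 8k, and as gcd(8, 19) = 1, exactly when 19 ∣ k.
The smallest positive such k is 19.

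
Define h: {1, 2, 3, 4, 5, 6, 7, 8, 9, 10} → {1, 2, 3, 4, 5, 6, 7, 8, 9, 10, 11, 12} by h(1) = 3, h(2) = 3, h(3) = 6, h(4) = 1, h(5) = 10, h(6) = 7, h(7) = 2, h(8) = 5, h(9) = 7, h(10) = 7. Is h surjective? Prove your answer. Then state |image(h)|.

7

No element maps to 4, so h is not surjective.
The image of h is {1, 2, 3, 5, 6, 7, 10}, which has 7 elements.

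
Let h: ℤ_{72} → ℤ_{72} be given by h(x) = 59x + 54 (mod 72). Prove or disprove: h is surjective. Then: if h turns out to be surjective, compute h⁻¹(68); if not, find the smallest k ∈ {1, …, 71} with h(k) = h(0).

10

Since gcd(59, 72) = 1, 59 is invertible modulo 72. Euclid's algorithm: 72 = 1·59 + 13, 59 = 4·13 + 7, 13 = 1·7 + 6, 7 = 1·6 + 1; back-substituting gives 1 = 11·59 − 9·72, so 59⁻¹ ≡ 11 (mod 72).
Then y ↦ 11(y − 54) is a two-sided inverse to h, so every y ∈ ℤ_{72} has a preimage.
Hence h is surjective.
Since h is surjective, we find h⁻¹(68): we need 59x ≡ 68 − 54 ≡ 14 (mod 72). Using 59⁻¹ = 11: x ≡ 11·14 = 154 = 2·72 + 10, so x = 10.
Check: h(10) = 59·10 + 54 = 644 = 8·72 + 68 ≡ 68 (mod 72).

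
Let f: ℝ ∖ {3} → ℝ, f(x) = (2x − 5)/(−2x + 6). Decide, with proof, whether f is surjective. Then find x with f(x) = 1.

If f(x) = −1, cross-multiplying gives −2(2x − 5) = 2(−2x + 6), which simplifies to 10 = 12 — false.  So −1 has no preimage and f is not surjective.
Solving f(x) = 1: cross-multiplying gives 2x − 5 = 1(−2x + 6), which rearranges to 4x = 11, so x = 11/4.

11/4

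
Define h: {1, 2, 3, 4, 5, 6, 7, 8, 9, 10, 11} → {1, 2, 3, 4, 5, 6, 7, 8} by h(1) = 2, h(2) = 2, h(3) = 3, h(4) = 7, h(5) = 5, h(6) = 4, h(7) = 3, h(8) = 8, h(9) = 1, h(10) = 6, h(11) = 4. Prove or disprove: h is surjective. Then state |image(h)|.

8

Every element of the codomain has a preimage: 1 = h(9), 2 = h(1), 3 = h(3), 4 = h(6), 5 = h(5), 6 = h(10), 7 = h(4), 8 = h(8).
So h is surjective.
The image of h is {1, 2, 3, 4, 5, 6, 7, 8}, which has 8 elements.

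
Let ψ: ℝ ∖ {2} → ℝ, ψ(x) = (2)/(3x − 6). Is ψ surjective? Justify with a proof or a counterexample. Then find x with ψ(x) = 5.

If ψ(x) = 0, cross-multiplying gives 3(2) = 0(3x − 6), which simplifies to 6 = 0 — false.  So 0 has no preimage and ψ is not surjective.
Solving ψ(x) = 5: cross-multiplying gives 2 = 5(3x − 6), which rearranges to −15x = −32, so x = 32/15.

32/15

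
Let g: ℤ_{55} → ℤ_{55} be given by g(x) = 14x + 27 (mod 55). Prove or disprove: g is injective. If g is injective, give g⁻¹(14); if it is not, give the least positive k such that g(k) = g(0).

Recall that g is injective if g(x_1) = g(x_2) implies x_1 = x_2.
If g(x_1) = g(x_2), then 14x_1 ≡ 14x_2 (mod 55). Because gcd(14, 55) = 1, we may cancel 14 to get x_1 ≡ x_2 (mod 55).
Thus g is injective.
We now compute 14⁻¹ mod 55 explicitly. Euclid's algorithm: 55 = 3·14 + 13, 14 = 1·13 + 1; back-substituting gives 1 = 4·14 − 1·55, so 14⁻¹ ≡ 4 (mod 55).
Since g is injective, we find g⁻¹(14): we need 14x ≡ 14 − 27 ≡ 42 (mod 55). Using 14⁻¹ = 4: x ≡ 4·42 = 168 = 3·55 + 3, so x = 3.
Check: g(3) = 14·3 + 27 = 69 = 1·55 + 14 ≡ 14 (mod 55).

3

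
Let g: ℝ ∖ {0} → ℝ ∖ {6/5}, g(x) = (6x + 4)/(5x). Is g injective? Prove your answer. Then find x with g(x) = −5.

Suppose g(u) = g(v). Cross-multiplying: (6u + 4)(5v) = (6v + 4)(5u).
Expanding both sides and cancelling the symmetric terms leaves −20·(u − v) = 0. Since −20 ≠ 0, u = v. So g is injective.
Solving g(x) = −5: cross-multiplying gives 6x + 4 = −5(5x), which rearranges to 31x = −4, so x = −4/31.

-4/31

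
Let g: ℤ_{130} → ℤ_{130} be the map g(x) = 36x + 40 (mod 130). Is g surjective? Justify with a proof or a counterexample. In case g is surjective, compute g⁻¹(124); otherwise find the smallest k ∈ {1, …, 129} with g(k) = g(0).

65

Since gcd(36, 130) = 2, we have 36x ≡ 0 (mod 2) for all x, so g(x) ≡ 0 (mod 2).
But 1 ≢ 0 (mod 2), so 1 ∈ ℤ_{130} has no preimage. So g is not surjective.
Since g is not surjective, we find the least positive k with g(k) = g(0): this means 36k ≡ 0 (mod 130), i.e. 130 ∣ 36k. Since gcd(36, 130) = 2, dividing through by 2 this holds exactly when 65 ∣ 18k, and as gcd(18, 65) = 1, exactly when 65 ∣ k.
The smallest positive such k is 65.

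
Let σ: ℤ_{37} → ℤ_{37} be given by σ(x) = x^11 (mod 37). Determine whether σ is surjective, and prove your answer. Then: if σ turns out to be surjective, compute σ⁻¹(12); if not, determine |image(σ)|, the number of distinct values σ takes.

7

Since 37 is prime, the nonzero elements of ℤ_{37} form a cyclic group of order 36.
As gcd(11, 36) = 1, raising to the 11th power is a bijection on this group: if a^11 ≡ b^11 then (ab^{−1})^11 = 1, and the only element of order dividing gcd(11, 36) = 1 is 1, so a = b.
With σ(0) = 0 this makes σ injective on all of ℤ_{37}, hence bijective (finite equal-size domain and codomain). In particular σ is surjective.
Since σ is surjective, we find the preimage of 12. The inverse of x ↦ x^11 on (ℤ_{37})^× is x ↦ x^23, because 11·23 = 253 = 7·36 + 1 ≡ 1 (mod 36) and x^{36} = 1 for x ≠ 0 (Fermat). So σ⁻¹(12) = 12^23 mod 37.
Repeated squaring mod 37: 12^1 ≡ 12, 12^2 ≡ 12² = 144 ≡ 33, 12^4 ≡ 33² = 1089 ≡ 16, 12^8 ≡ 16² = 256 ≡ 34, 12^16 ≡ 34² = 1156 ≡ 9. Since 23 = 16 + 4 + 2 + 1, 12^23 ≡ 9·16·33·12: 9·16 = 144 ≡ 33, then 33·33 = 1089 ≡ 16, then 16·12 = 192 ≡ 7. So 12^23 ≡ 7 (mod 37).
Hence σ⁻¹(12) = 7.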